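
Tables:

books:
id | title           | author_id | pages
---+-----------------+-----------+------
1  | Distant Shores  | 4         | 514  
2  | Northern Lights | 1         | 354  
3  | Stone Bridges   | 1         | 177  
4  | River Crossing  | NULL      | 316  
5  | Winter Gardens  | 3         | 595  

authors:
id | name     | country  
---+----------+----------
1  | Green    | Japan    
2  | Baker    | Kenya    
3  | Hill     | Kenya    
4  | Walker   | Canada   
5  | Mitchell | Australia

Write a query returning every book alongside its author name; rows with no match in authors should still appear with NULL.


LEFT JOIN keeps every row from books (the left table); where author_id has no match in authors, the author columns become NULL. Walk through each book:
  - book 1 (Distant Shores): author_id=4 -> matches Walker
  - book 2 (Northern Lights): author_id=1 -> matches Green
  - book 3 (Stone Bridges): author_id=1 -> matches Green
  - book 4 (River Crossing): author_id=NULL, no match -> kept with NULL
  - book 5 (Winter Gardens): author_id=3 -> matches Hill
All 5 rows appear; 1 has NULL author.

SQL:
SELECT a.title, b.name AS author
FROM books a
LEFT JOIN authors b ON a.author_id = b.id

Result:
title           | author
----------------+-------
Distant Shores  | Walker
Northern Lights | Green 
Stone Bridges   | Green 
River Crossing  | NULL  
Winter Gardens  | Hill  


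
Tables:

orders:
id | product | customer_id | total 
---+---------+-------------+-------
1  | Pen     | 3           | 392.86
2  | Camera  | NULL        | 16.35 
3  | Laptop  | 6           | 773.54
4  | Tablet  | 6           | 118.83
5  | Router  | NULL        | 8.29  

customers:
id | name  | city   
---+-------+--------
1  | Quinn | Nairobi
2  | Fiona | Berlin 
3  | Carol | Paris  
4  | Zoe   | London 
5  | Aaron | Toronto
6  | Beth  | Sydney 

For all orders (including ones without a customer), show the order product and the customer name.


LEFT JOIN keeps every row from orders (the left table); where customer_id has no match in customers, the customer columns become NULL. Walk through each order:
  - order 1 (Pen): customer_id=3 -> matches Carol
  - order 2 (Camera): customer_id=NULL, no match -> kept with NULL
  - order 3 (Laptop): customer_id=6 -> matches Beth
  - order 4 (Tablet): customer_id=6 -> matches Beth
  - order 5 (Router): customer_id=NULL, no match -> kept with NULL
All 5 rows appear; 2 have NULL customer.

SQL:
SELECT a.product, b.name AS customer
FROM orders a
LEFT JOIN customers b ON a.customer_id = b.id

Result:
product | customer
--------+---------
Pen     | Carol   
Camera  | NULL    
Laptop  | Beth    
Tablet  | Beth    
Router  | NULL    


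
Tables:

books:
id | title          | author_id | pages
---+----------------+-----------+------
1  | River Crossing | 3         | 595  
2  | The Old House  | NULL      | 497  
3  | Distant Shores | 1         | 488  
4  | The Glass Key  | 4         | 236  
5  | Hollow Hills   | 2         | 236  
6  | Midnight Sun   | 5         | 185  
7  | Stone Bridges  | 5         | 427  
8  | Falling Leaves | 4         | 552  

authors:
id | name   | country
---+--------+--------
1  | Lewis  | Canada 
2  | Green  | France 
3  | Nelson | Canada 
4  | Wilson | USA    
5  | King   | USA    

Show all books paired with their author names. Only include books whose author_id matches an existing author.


INNER JOIN keeps only books rows whose author_id matches an id in authors. Walk through each book:
  - book 1 (River Crossing): author_id=3 -> matches Nelson
  - book 2 (The Old House): author_id=NULL, no match -> dropped
  - book 3 (Distant Shores): author_id=1 -> matches Lewis
  - book 4 (The Glass Key): author_id=4 -> matches Wilson
  - book 5 (Hollow Hills): author_id=2 -> matches Green
  - book 6 (Midnight Sun): author_id=5 -> matches King
  - book 7 (Stone Bridges): author_id=5 -> matches King
  - book 8 (Falling Leaves): author_id=4 -> matches Wilson
So 1 of 8 rows is dropped.

SQL:
SELECT a.title, b.name AS author
FROM books a
INNER JOIN authors b ON a.author_id = b.id

Result:
title          | author
---------------+-------
River Crossing | Nelson
Distant Shores | Lewis 
The Glass Key  | Wilson
Hollow Hills   | Green 
Midnight Sun   | King  
Stone Bridges  | King  
Falling Leaves | Wilson


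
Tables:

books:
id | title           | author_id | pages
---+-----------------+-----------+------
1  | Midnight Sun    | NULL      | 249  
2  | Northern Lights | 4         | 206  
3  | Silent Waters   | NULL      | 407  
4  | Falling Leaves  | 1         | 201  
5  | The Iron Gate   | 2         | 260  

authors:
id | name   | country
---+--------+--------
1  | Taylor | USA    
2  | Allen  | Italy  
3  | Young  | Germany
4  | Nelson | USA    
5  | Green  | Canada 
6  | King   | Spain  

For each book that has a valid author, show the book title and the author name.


INNER JOIN keeps only books rows whose author_id matches an id in authors. Walk through each book:
  - book 1 (Midnight Sun): author_id=NULL, no match -> dropped
  - book 2 (Northern Lights): author_id=4 -> matches Nelson
  - book 3 (Silent Waters): author_id=NULL, no match -> dropped
  - book 4 (Falling Leaves): author_id=1 -> matches Taylor
  - book 5 (The Iron Gate): author_id=2 -> matches Allen
So 2 of 5 rows are dropped.

SQL:
SELECT a.title, b.name AS author
FROM books a
INNER JOIN authors b ON a.author_id = b.id

Result:
title           | author
----------------+-------
Northern Lights | Nelson
Falling Leaves  | Taylor
The Iron Gate   | Allen 


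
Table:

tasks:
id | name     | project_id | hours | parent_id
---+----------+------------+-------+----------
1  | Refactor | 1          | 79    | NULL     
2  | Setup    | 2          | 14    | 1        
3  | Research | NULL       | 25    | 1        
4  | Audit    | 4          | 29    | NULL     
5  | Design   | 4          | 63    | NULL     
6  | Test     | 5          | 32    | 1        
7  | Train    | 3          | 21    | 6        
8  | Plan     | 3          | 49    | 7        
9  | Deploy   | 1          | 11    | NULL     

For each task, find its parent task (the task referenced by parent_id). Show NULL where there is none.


This is a self-join: tasks is joined to a second copy of itself, matching each row's parent_id to another row's id. Use LEFT JOIN so rows with parent_id=NULL are kept.
  - task 1 (Refactor): parent_id=NULL -> NULL
  - task 2 (Setup): parent_id=1 -> Refactor
  - task 3 (Research): parent_id=1 -> Refactor
  - task 4 (Audit): parent_id=NULL -> NULL
  - task 5 (Design): parent_id=NULL -> NULL
  - task 6 (Test): parent_id=1 -> Refactor
  - task 7 (Train): parent_id=6 -> Test
  - task 8 (Plan): parent_id=7 -> Train
  - task 9 (Deploy): parent_id=NULL -> NULL

SQL:
SELECT a.name AS item, b.name AS parent
FROM tasks a
LEFT JOIN tasks b ON a.parent_id = b.id

Result:
item     | parent  
---------+---------
Refactor | NULL    
Setup    | Refactor
Research | Refactor
Audit    | NULL    
Design   | NULL    
Test     | Refactor
Train    | Test    
Plan     | Train   
Deploy   | NULL    


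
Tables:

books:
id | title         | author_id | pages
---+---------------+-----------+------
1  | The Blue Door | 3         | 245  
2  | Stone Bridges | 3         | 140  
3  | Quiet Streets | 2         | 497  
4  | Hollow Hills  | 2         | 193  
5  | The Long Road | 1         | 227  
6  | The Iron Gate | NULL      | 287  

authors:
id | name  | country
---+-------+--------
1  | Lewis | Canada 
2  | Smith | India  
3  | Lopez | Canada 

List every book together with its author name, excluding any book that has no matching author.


INNER JOIN keeps only books rows whose author_id matches an id in authors. Walk through each book:
  - book 1 (The Blue Door): author_id=3 -> matches Lopez
  - book 2 (Stone Bridges): author_id=3 -> matches Lopez
  - book 3 (Quiet Streets): author_id=2 -> matches Smith
  - book 4 (Hollow Hills): author_id=2 -> matches Smith
  - book 5 (The Long Road): author_id=1 -> matches Lewis
  - book 6 (The Iron Gate): author_id=NULL, no match -> dropped
So 1 of 6 rows is dropped.

SQL:
SELECT a.title, b.name AS author
FROM books a
INNER JOIN authors b ON a.author_id = b.id

Result:
title         | author
--------------+-------
The Blue Door | Lopez 
Stone Bridges | Lopez 
Quiet Streets | Smith 
Hollow Hills  | Smith 
The Long Road | Lewis 


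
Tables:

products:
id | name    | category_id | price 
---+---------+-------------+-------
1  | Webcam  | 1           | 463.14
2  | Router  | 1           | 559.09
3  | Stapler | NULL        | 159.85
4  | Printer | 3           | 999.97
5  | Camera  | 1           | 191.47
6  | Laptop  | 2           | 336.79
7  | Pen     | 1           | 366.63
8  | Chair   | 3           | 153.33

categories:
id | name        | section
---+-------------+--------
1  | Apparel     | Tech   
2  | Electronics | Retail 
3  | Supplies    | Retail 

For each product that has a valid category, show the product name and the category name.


INNER JOIN keeps only products rows whose category_id matches an id in categories. Walk through each product:
  - product 1 (Webcam): category_id=1 -> matches Apparel
  - product 2 (Router): category_id=1 -> matches Apparel
  - product 3 (Stapler): category_id=NULL, no match -> dropped
  - product 4 (Printer): category_id=3 -> matches Supplies
  - product 5 (Camera): category_id=1 -> matches Apparel
  - product 6 (Laptop): category_id=2 -> matches Electronics
  - product 7 (Pen): category_id=1 -> matches Apparel
  - product 8 (Chair): category_id=3 -> matches Supplies
So 1 of 8 rows is dropped.

SQL:
SELECT a.name, b.name AS category
FROM products a
INNER JOIN categories b ON a.category_id = b.id

Result:
name    | category   
--------+------------
Webcam  | Apparel    
Router  | Apparel    
Printer | Supplies   
Camera  | Apparel    
Laptop  | Electronics
Pen     | Apparel    
Chair   | Supplies   


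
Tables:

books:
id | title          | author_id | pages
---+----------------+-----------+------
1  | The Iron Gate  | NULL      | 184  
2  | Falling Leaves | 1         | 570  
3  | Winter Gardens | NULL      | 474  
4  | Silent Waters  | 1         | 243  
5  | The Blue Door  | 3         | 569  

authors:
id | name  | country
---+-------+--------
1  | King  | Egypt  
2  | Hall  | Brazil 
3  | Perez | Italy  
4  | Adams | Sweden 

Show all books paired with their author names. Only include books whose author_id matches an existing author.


INNER JOIN keeps only books rows whose author_id matches an id in authors. Walk through each book:
  - book 1 (The Iron Gate): author_id=NULL, no match -> dropped
  - book 2 (Falling Leaves): author_id=1 -> matches King
  - book 3 (Winter Gardens): author_id=NULL, no match -> dropped
  - book 4 (Silent Waters): author_id=1 -> matches King
  - book 5 (The Blue Door): author_id=3 -> matches Perez
So 2 of 5 rows are dropped.

SQL:
SELECT a.title, b.name AS author
FROM books a
INNER JOIN authors b ON a.author_id = b.id

Result:
title          | author
---------------+-------
Falling Leaves | King  
Silent Waters  | King  
The Blue Door  | Perez 


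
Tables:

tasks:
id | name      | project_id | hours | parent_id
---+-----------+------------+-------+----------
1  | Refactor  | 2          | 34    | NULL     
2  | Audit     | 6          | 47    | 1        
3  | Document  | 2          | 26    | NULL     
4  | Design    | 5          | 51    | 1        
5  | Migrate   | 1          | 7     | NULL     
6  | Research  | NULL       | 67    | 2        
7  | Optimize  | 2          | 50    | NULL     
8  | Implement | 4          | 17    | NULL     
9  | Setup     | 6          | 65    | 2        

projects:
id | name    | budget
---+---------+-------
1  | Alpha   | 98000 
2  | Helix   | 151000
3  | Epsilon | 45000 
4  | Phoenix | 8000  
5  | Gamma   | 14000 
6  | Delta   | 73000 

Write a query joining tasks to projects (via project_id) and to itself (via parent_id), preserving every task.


Two LEFT JOINs from the same base table tasks: one to projects via project_id, one to tasks itself via parent_id. Both are LEFT so every task is preserved.
Match against projects:
  - task 1 (Refactor): project_id=2 -> matches Helix
  - task 2 (Audit): project_id=6 -> matches Delta
  - task 3 (Document): project_id=2 -> matches Helix
  - task 4 (Design): project_id=5 -> matches Gamma
  - task 5 (Migrate): project_id=1 -> matches Alpha
  - task 6 (Research): project_id=NULL, no match -> kept with NULL
  - task 7 (Optimize): project_id=2 -> matches Helix
  - task 8 (Implement): project_id=4 -> matches Phoenix
  - task 9 (Setup): project_id=6 -> matches Delta
Match against tasks (self):
  - task 1 (Refactor): parent_id=NULL -> NULL
  - task 2 (Audit): parent_id=1 -> Refactor
  - task 3 (Document): parent_id=NULL -> NULL
  - task 4 (Design): parent_id=1 -> Refactor
  - task 5 (Migrate): parent_id=NULL -> NULL
  - task 6 (Research): parent_id=2 -> Audit
  - task 7 (Optimize): parent_id=NULL -> NULL
  - task 8 (Implement): parent_id=NULL -> NULL
  - task 9 (Setup): parent_id=2 -> Audit

SQL:
SELECT a.name, b.name AS project, c.name AS parent
FROM tasks a
LEFT JOIN projects b ON a.project_id = b.id
LEFT JOIN tasks c ON a.parent_id = c.id

Result:
name      | project | parent  
----------+---------+---------
Refactor  | Helix   | NULL    
Audit     | Delta   | Refactor
Document  | Helix   | NULL    
Design    | Gamma   | Refactor
Migrate   | Alpha   | NULL    
Research  | NULL    | Audit   
Optimize  | Helix   | NULL    
Implement | Phoenix | NULL    
Setup     | Delta   | Audit   


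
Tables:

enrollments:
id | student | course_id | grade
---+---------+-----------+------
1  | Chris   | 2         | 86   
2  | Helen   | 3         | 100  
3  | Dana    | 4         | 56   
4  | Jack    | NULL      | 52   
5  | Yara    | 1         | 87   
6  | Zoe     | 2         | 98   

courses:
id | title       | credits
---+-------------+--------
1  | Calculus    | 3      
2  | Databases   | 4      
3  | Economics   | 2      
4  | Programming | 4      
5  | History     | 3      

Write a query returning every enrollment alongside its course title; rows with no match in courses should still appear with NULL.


LEFT JOIN keeps every row from enrollments (the left table); where course_id has no match in courses, the course columns become NULL. Walk through each enrollment:
  - enrollment 1 (Chris): course_id=2 -> matches Databases
  - enrollment 2 (Helen): course_id=3 -> matches Economics
  - enrollment 3 (Dana): course_id=4 -> matches Programming
  - enrollment 4 (Jack): course_id=NULL, no match -> kept with NULL
  - enrollment 5 (Yara): course_id=1 -> matches Calculus
  - enrollment 6 (Zoe): course_id=2 -> matches Databases
All 6 rows appear; 1 has NULL course.

SQL:
SELECT a.student, b.title AS course
FROM enrollments a
LEFT JOIN courses b ON a.course_id = b.id

Result:
student | course     
--------+------------
Chris   | Databases  
Helen   | Economics  
Dana    | Programming
Jack    | NULL       
Yara    | Calculus   
Zoe     | Databases  


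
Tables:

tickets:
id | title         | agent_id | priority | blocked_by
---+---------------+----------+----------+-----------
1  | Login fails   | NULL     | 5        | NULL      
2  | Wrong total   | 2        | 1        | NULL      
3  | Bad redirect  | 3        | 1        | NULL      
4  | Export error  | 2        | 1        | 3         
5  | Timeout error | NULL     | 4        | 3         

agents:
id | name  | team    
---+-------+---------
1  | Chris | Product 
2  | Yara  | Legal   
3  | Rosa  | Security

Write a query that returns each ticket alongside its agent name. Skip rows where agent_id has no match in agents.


INNER JOIN keeps only tickets rows whose agent_id matches an id in agents. Walk through each ticket:
  - ticket 1 (Login fails): agent_id=NULL, no match -> dropped
  - ticket 2 (Wrong total): agent_id=2 -> matches Yara
  - ticket 3 (Bad redirect): agent_id=3 -> matches Rosa
  - ticket 4 (Export error): agent_id=2 -> matches Yara
  - ticket 5 (Timeout error): agent_id=NULL, no match -> dropped
So 2 of 5 rows are dropped.

SQL:
SELECT a.title, b.name AS agent
FROM tickets a
INNER JOIN agents b ON a.agent_id = b.id

Result:
title        | agent
-------------+------
Wrong total  | Yara 
Bad redirect | Rosa 
Export error | Yara 


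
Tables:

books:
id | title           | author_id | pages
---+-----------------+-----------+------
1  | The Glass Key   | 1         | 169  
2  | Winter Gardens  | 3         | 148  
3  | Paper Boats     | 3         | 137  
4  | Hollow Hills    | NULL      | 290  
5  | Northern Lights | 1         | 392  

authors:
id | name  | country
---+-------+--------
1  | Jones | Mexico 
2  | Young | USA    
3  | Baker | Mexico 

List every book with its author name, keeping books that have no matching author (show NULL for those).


LEFT JOIN keeps every row from books (the left table); where author_id has no match in authors, the author columns become NULL. Walk through each book:
  - book 1 (The Glass Key): author_id=1 -> matches Jones
  - book 2 (Winter Gardens): author_id=3 -> matches Baker
  - book 3 (Paper Boats): author_id=3 -> matches Baker
  - book 4 (Hollow Hills): author_id=NULL, no match -> kept with NULL
  - book 5 (Northern Lights): author_id=1 -> matches Jones
All 5 rows appear; 1 has NULL author.

SQL:
SELECT a.title, b.name AS author
FROM books a
LEFT JOIN authors b ON a.author_id = b.id

Result:
title           | author
----------------+-------
The Glass Key   | Jones 
Winter Gardens  | Baker 
Paper Boats     | Baker 
Hollow Hills    | NULL  
Northern Lights | Jones 


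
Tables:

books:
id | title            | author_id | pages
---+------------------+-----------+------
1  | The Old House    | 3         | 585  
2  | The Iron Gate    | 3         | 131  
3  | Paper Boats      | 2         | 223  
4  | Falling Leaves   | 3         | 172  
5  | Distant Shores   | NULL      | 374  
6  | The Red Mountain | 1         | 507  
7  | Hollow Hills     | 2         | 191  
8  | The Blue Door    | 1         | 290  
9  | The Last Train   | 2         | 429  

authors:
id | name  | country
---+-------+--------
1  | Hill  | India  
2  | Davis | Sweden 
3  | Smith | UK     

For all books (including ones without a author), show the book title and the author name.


LEFT JOIN keeps every row from books (the left table); where author_id has no match in authors, the author columns become NULL. Walk through each book:
  - book 1 (The Old House): author_id=3 -> matches Smith
  - book 2 (The Iron Gate): author_id=3 -> matches Smith
  - book 3 (Paper Boats): author_id=2 -> matches Davis
  - book 4 (Falling Leaves): author_id=3 -> matches Smith
  - book 5 (Distant Shores): author_id=NULL, no match -> kept with NULL
  - book 6 (The Red Mountain): author_id=1 -> matches Hill
  - book 7 (Hollow Hills): author_id=2 -> matches Davis
  - book 8 (The Blue Door): author_id=1 -> matches Hill
  - book 9 (The Last Train): author_id=2 -> matches Davis
All 9 rows appear; 1 has NULL author.

SQL:
SELECT a.title, b.name AS author
FROM books a
LEFT JOIN authors b ON a.author_id = b.id

Result:
title            | author
-----------------+-------
The Old House    | Smith 
The Iron Gate    | Smith 
Paper Boats      | Davis 
Falling Leaves   | Smith 
Distant Shores   | NULL  
The Red Mountain | Hill  
Hollow Hills     | Davis 
The Blue Door    | Hill  
The Last Train   | Davis 


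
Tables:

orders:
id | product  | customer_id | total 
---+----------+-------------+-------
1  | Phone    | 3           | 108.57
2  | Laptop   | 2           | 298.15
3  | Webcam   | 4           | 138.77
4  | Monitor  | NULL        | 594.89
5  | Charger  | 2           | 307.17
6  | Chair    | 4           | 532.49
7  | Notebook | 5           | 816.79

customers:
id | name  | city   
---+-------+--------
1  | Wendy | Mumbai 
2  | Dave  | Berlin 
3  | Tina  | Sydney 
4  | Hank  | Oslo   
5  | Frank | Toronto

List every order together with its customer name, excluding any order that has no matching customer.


INNER JOIN keeps only orders rows whose customer_id matches an id in customers. Walk through each order:
  - order 1 (Phone): customer_id=3 -> matches Tina
  - order 2 (Laptop): customer_id=2 -> matches Dave
  - order 3 (Webcam): customer_id=4 -> matches Hank
  - order 4 (Monitor): customer_id=NULL, no match -> dropped
  - order 5 (Charger): customer_id=2 -> matches Dave
  - order 6 (Chair): customer_id=4 -> matches Hank
  - order 7 (Notebook): customer_id=5 -> matches Frank
So 1 of 7 rows is dropped.

SQL:
SELECT a.product, b.name AS customer
FROM orders a
INNER JOIN customers b ON a.customer_id = b.id

Result:
product  | customer
---------+---------
Phone    | Tina    
Laptop   | Dave    
Webcam   | Hank    
Charger  | Dave    
Chair    | Hank    
Notebook | Frank   


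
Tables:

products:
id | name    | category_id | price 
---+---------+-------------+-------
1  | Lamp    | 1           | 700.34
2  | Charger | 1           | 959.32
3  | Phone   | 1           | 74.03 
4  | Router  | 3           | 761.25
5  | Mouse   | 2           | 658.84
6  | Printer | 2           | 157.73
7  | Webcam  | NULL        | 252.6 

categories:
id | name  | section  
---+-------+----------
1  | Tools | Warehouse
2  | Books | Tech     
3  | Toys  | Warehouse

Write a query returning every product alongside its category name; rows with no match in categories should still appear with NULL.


LEFT JOIN keeps every row from products (the left table); where category_id has no match in categories, the category columns become NULL. Walk through each product:
  - product 1 (Lamp): category_id=1 -> matches Tools
  - product 2 (Charger): category_id=1 -> matches Tools
  - product 3 (Phone): category_id=1 -> matches Tools
  - product 4 (Router): category_id=3 -> matches Toys
  - product 5 (Mouse): category_id=2 -> matches Books
  - product 6 (Printer): category_id=2 -> matches Books
  - product 7 (Webcam): category_id=NULL, no match -> kept with NULL
All 7 rows appear; 1 has NULL category.

SQL:
SELECT a.name, b.name AS category
FROM products a
LEFT JOIN categories b ON a.category_id = b.id

Result:
name    | category
--------+---------
Lamp    | Tools   
Charger | Tools   
Phone   | Tools   
Router  | Toys    
Mouse   | Books   
Printer | Books   
Webcam  | NULL    


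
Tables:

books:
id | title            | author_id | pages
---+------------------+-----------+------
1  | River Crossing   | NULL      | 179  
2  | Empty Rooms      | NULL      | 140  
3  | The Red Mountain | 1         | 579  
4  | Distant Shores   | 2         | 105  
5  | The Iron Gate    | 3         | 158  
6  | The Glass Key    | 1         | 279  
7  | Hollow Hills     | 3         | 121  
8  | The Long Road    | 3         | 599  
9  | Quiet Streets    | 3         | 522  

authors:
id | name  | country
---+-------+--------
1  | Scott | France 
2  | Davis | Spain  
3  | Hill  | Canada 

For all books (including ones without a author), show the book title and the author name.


LEFT JOIN keeps every row from books (the left table); where author_id has no match in authors, the author columns become NULL. Walk through each book:
  - book 1 (River Crossing): author_id=NULL, no match -> kept with NULL
  - book 2 (Empty Rooms): author_id=NULL, no match -> kept with NULL
  - book 3 (The Red Mountain): author_id=1 -> matches Scott
  - book 4 (Distant Shores): author_id=2 -> matches Davis
  - book 5 (The Iron Gate): author_id=3 -> matches Hill
  - book 6 (The Glass Key): author_id=1 -> matches Scott
  - book 7 (Hollow Hills): author_id=3 -> matches Hill
  - book 8 (The Long Road): author_id=3 -> matches Hill
  - book 9 (Quiet Streets): author_id=3 -> matches Hill
All 9 rows appear; 2 have NULL author.

SQL:
SELECT a.title, b.name AS author
FROM books a
LEFT JOIN authors b ON a.author_id = b.id

Result:
title            | author
-----------------+-------
River Crossing   | NULL  
Empty Rooms      | NULL  
The Red Mountain | Scott 
Distant Shores   | Davis 
The Iron Gate    | Hill  
The Glass Key    | Scott 
Hollow Hills     | Hill  
The Long Road    | Hill  
Quiet Streets    | Hill  


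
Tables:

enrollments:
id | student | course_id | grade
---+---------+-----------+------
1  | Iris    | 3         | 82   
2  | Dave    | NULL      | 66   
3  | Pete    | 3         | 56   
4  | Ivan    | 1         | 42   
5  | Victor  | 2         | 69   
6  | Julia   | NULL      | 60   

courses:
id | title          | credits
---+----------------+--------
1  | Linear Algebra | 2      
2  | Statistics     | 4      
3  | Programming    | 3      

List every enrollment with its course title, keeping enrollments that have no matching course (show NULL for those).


LEFT JOIN keeps every row from enrollments (the left table); where course_id has no match in courses, the course columns become NULL. Walk through each enrollment:
  - enrollment 1 (Iris): course_id=3 -> matches Programming
  - enrollment 2 (Dave): course_id=NULL, no match -> kept with NULL
  - enrollment 3 (Pete): course_id=3 -> matches Programming
  - enrollment 4 (Ivan): course_id=1 -> matches Linear Algebra
  - enrollment 5 (Victor): course_id=2 -> matches Statistics
  - enrollment 6 (Julia): course_id=NULL, no match -> kept with NULL
All 6 rows appear; 2 have NULL course.

SQL:
SELECT a.student, b.title AS course
FROM enrollments a
LEFT JOIN courses b ON a.course_id = b.id

Result:
student | course        
--------+---------------
Iris    | Programming   
Dave    | NULL          
Pete    | Programming   
Ivan    | Linear Algebra
Victor  | Statistics    
Julia   | NULL          


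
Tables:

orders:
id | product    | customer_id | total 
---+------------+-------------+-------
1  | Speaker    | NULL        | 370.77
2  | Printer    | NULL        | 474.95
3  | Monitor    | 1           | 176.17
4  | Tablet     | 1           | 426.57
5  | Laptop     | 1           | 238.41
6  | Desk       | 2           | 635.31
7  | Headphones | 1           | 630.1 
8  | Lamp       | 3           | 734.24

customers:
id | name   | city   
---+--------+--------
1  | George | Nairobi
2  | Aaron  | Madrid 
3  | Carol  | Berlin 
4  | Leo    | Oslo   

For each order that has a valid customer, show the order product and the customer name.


INNER JOIN keeps only orders rows whose customer_id matches an id in customers. Walk through each order:
  - order 1 (Speaker): customer_id=NULL, no match -> dropped
  - order 2 (Printer): customer_id=NULL, no match -> dropped
  - order 3 (Monitor): customer_id=1 -> matches George
  - order 4 (Tablet): customer_id=1 -> matches George
  - order 5 (Laptop): customer_id=1 -> matches George
  - order 6 (Desk): customer_id=2 -> matches Aaron
  - order 7 (Headphones): customer_id=1 -> matches George
  - order 8 (Lamp): customer_id=3 -> matches Carol
So 2 of 8 rows are dropped.

SQL:
SELECT a.product, b.name AS customer
FROM orders a
INNER JOIN customers b ON a.customer_id = b.id

Result:
product    | customer
-----------+---------
Monitor    | George  
Tablet     | George  
Laptop     | George  
Desk       | Aaron   
Headphones | George  
Lamp       | Carol   


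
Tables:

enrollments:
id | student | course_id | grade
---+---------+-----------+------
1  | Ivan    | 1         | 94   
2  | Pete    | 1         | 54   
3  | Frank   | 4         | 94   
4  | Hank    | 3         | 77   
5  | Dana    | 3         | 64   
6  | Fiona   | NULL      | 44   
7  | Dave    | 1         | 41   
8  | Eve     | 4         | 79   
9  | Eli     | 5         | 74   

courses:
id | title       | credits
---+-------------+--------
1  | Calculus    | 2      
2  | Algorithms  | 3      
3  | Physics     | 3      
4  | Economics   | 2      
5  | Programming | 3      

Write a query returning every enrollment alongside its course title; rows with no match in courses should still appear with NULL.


LEFT JOIN keeps every row from enrollments (the left table); where course_id has no match in courses, the course columns become NULL. Walk through each enrollment:
  - enrollment 1 (Ivan): course_id=1 -> matches Calculus
  - enrollment 2 (Pete): course_id=1 -> matches Calculus
  - enrollment 3 (Frank): course_id=4 -> matches Economics
  - enrollment 4 (Hank): course_id=3 -> matches Physics
  - enrollment 5 (Dana): course_id=3 -> matches Physics
  - enrollment 6 (Fiona): course_id=NULL, no match -> kept with NULL
  - enrollment 7 (Dave): course_id=1 -> matches Calculus
  - enrollment 8 (Eve): course_id=4 -> matches Economics
  - enrollment 9 (Eli): course_id=5 -> matches Programming
All 9 rows appear; 1 has NULL course.

SQL:
SELECT a.student, b.title AS course
FROM enrollments a
LEFT JOIN courses b ON a.course_id = b.id

Result:
student | course     
--------+------------
Ivan    | Calculus   
Pete    | Calculus   
Frank   | Economics  
Hank    | Physics    
Dana    | Physics    
Fiona   | NULL       
Dave    | Calculus   
Eve     | Economics  
Eli     | Programming


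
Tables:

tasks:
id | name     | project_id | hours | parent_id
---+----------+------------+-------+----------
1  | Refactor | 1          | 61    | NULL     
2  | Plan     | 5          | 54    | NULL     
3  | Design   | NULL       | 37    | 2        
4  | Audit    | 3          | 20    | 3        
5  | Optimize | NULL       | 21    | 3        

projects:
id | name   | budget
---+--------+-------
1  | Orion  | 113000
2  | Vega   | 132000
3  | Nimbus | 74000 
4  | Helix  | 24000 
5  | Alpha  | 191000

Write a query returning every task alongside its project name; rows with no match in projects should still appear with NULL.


LEFT JOIN keeps every row from tasks (the left table); where project_id has no match in projects, the project columns become NULL. Walk through each task:
  - task 1 (Refactor): project_id=1 -> matches Orion
  - task 2 (Plan): project_id=5 -> matches Alpha
  - task 3 (Design): project_id=NULL, no match -> kept with NULL
  - task 4 (Audit): project_id=3 -> matches Nimbus
  - task 5 (Optimize): project_id=NULL, no match -> kept with NULL
All 5 rows appear; 2 have NULL project.

SQL:
SELECT a.name, b.name AS project
FROM tasks a
LEFT JOIN projects b ON a.project_id = b.id

Result:
name     | project
---------+--------
Refactor | Orion  
Plan     | Alpha  
Design   | NULL   
Audit    | Nimbus 
Optimize | NULL   


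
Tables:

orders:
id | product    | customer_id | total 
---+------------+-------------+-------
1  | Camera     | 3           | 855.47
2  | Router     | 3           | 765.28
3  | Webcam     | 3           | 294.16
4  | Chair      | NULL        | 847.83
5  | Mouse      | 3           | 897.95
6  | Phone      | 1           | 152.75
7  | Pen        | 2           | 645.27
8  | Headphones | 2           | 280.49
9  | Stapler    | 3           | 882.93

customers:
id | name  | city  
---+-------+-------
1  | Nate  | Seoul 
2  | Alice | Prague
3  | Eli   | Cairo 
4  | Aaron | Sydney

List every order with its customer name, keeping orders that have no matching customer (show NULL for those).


LEFT JOIN keeps every row from orders (the left table); where customer_id has no match in customers, the customer columns become NULL. Walk through each order:
  - order 1 (Camera): customer_id=3 -> matches Eli
  - order 2 (Router): customer_id=3 -> matches Eli
  - order 3 (Webcam): customer_id=3 -> matches Eli
  - order 4 (Chair): customer_id=NULL, no match -> kept with NULL
  - order 5 (Mouse): customer_id=3 -> matches Eli
  - order 6 (Phone): customer_id=1 -> matches Nate
  - order 7 (Pen): customer_id=2 -> matches Alice
  - order 8 (Headphones): customer_id=2 -> matches Alice
  - order 9 (Stapler): customer_id=3 -> matches Eli
All 9 rows appear; 1 has NULL customer.

SQL:
SELECT a.product, b.name AS customer
FROM orders a
LEFT JOIN customers b ON a.customer_id = b.id

Result:
product    | customer
-----------+---------
Camera     | Eli     
Router     | Eli     
Webcam     | Eli     
Chair      | NULL    
Mouse      | Eli     
Phone      | Nate    
Pen        | Alice   
Headphones | Alice   
Stapler    | Eli     


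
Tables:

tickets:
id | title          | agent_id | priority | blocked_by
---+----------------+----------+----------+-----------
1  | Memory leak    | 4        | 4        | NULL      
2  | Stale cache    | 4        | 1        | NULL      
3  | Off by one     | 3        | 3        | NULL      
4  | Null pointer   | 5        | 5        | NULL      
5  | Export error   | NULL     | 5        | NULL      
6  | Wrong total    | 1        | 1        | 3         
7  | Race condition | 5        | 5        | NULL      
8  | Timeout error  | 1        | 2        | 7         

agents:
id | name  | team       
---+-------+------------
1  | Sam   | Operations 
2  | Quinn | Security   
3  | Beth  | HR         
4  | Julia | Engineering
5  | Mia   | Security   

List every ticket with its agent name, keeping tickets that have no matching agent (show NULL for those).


LEFT JOIN keeps every row from tickets (the left table); where agent_id has no match in agents, the agent columns become NULL. Walk through each ticket:
  - ticket 1 (Memory leak): agent_id=4 -> matches Julia
  - ticket 2 (Stale cache): agent_id=4 -> matches Julia
  - ticket 3 (Off by one): agent_id=3 -> matches Beth
  - ticket 4 (Null pointer): agent_id=5 -> matches Mia
  - ticket 5 (Export error): agent_id=NULL, no match -> kept with NULL
  - ticket 6 (Wrong total): agent_id=1 -> matches Sam
  - ticket 7 (Race condition): agent_id=5 -> matches Mia
  - ticket 8 (Timeout error): agent_id=1 -> matches Sam
All 8 rows appear; 1 has NULL agent.

SQL:
SELECT a.title, b.name AS agent
FROM tickets a
LEFT JOIN agents b ON a.agent_id = b.id

Result:
title          | agent
---------------+------
Memory leak    | Julia
Stale cache    | Julia
Off by one     | Beth 
Null pointer   | Mia  
Export error   | NULL 
Wrong total    | Sam  
Race condition | Mia  
Timeout error  | Sam  


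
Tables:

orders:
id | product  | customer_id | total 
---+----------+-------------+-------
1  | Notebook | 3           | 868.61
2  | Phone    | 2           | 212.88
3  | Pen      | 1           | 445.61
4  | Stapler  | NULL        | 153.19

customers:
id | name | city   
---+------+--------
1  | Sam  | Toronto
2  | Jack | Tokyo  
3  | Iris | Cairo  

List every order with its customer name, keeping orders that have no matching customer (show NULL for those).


LEFT JOIN keeps every row from orders (the left table); where customer_id has no match in customers, the customer columns become NULL. Walk through each order:
  - order 1 (Notebook): customer_id=3 -> matches Iris
  - order 2 (Phone): customer_id=2 -> matches Jack
  - order 3 (Pen): customer_id=1 -> matches Sam
  - order 4 (Stapler): customer_id=NULL, no match -> kept with NULL
All 4 rows appear; 1 has NULL customer.

SQL:
SELECT a.product, b.name AS customer
FROM orders a
LEFT JOIN customers b ON a.customer_id = b.id

Result:
product  | customer
---------+---------
Notebook | Iris    
Phone    | Jack    
Pen      | Sam     
Stapler  | NULL    


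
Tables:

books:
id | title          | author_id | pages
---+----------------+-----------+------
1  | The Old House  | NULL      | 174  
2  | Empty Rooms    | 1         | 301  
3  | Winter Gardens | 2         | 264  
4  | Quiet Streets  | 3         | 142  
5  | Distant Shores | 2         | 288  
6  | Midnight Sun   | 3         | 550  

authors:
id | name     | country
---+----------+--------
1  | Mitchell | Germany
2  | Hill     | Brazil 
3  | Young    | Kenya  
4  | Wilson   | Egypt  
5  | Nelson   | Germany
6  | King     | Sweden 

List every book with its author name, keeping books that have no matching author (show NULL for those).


LEFT JOIN keeps every row from books (the left table); where author_id has no match in authors, the author columns become NULL. Walk through each book:
  - book 1 (The Old House): author_id=NULL, no match -> kept with NULL
  - book 2 (Empty Rooms): author_id=1 -> matches Mitchell
  - book 3 (Winter Gardens): author_id=2 -> matches Hill
  - book 4 (Quiet Streets): author_id=3 -> matches Young
  - book 5 (Distant Shores): author_id=2 -> matches Hill
  - book 6 (Midnight Sun): author_id=3 -> matches Young
All 6 rows appear; 1 has NULL author.

SQL:
SELECT a.title, b.name AS author
FROM books a
LEFT JOIN authors b ON a.author_id = b.id

Result:
title          | author  
---------------+---------
The Old House  | NULL    
Empty Rooms    | Mitchell
Winter Gardens | Hill    
Quiet Streets  | Young   
Distant Shores | Hill    
Midnight Sun   | Young   


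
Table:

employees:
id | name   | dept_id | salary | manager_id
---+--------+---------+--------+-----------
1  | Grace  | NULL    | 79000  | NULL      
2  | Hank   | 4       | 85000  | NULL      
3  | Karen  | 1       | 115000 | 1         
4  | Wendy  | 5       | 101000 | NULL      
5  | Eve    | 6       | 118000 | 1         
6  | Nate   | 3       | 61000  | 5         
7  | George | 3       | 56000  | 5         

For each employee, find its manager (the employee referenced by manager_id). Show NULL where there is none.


This is a self-join: employees is joined to a second copy of itself, matching each row's manager_id to another row's id. Use LEFT JOIN so rows with manager_id=NULL are kept.
  - employee 1 (Grace): manager_id=NULL -> NULL
  - employee 2 (Hank): manager_id=NULL -> NULL
  - employee 3 (Karen): manager_id=1 -> Grace
  - employee 4 (Wendy): manager_id=NULL -> NULL
  - employee 5 (Eve): manager_id=1 -> Grace
  - employee 6 (Nate): manager_id=5 -> Eve
  - employee 7 (George): manager_id=5 -> Eve

SQL:
SELECT a.name AS item, b.name AS manager
FROM employees a
LEFT JOIN employees b ON a.manager_id = b.id

Result:
item   | manager
-------+--------
Grace  | NULL   
Hank   | NULL   
Karen  | Grace  
Wendy  | NULL   
Eve    | Grace  
Nate   | Eve    
George | Eve    


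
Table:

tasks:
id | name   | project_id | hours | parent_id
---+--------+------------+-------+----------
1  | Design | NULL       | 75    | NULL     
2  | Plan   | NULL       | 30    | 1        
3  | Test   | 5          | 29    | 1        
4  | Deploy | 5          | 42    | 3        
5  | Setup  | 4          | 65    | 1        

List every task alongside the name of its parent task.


This is a self-join: tasks is joined to a second copy of itself, matching each row's parent_id to another row's id. Use LEFT JOIN so rows with parent_id=NULL are kept.
  - task 1 (Design): parent_id=NULL -> NULL
  - task 2 (Plan): parent_id=1 -> Design
  - task 3 (Test): parent_id=1 -> Design
  - task 4 (Deploy): parent_id=3 -> Test
  - task 5 (Setup): parent_id=1 -> Design

SQL:
SELECT a.name AS item, b.name AS parent
FROM tasks a
LEFT JOIN tasks b ON a.parent_id = b.id

Result:
item   | parent
-------+-------
Design | NULL  
Plan   | Design
Test   | Design
Deploy | Test  
Setup  | Design


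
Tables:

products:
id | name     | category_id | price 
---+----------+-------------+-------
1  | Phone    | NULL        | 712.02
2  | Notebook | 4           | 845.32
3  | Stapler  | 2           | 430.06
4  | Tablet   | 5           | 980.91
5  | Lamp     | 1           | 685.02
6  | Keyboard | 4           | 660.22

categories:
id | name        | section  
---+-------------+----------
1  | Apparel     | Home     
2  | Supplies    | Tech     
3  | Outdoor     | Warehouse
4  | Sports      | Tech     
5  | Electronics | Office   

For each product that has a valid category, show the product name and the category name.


INNER JOIN keeps only products rows whose category_id matches an id in categories. Walk through each product:
  - product 1 (Phone): category_id=NULL, no match -> dropped
  - product 2 (Notebook): category_id=4 -> matches Sports
  - product 3 (Stapler): category_id=2 -> matches Supplies
  - product 4 (Tablet): category_id=5 -> matches Electronics
  - product 5 (Lamp): category_id=1 -> matches Apparel
  - product 6 (Keyboard): category_id=4 -> matches Sports
So 1 of 6 rows is dropped.

SQL:
SELECT a.name, b.name AS category
FROM products a
INNER JOIN categories b ON a.category_id = b.id

Result:
name     | category   
---------+------------
Notebook | Sports     
Stapler  | Supplies   
Tablet   | Electronics
Lamp     | Apparel    
Keyboard | Sports     


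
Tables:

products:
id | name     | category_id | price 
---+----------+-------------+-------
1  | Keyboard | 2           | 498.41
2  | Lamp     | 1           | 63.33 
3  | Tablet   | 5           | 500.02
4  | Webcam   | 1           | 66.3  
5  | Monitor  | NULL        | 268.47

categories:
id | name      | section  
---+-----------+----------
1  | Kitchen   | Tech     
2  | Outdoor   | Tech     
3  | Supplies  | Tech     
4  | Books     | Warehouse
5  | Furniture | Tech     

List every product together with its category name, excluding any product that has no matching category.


INNER JOIN keeps only products rows whose category_id matches an id in categories. Walk through each product:
  - product 1 (Keyboard): category_id=2 -> matches Outdoor
  - product 2 (Lamp): category_id=1 -> matches Kitchen
  - product 3 (Tablet): category_id=5 -> matches Furniture
  - product 4 (Webcam): category_id=1 -> matches Kitchen
  - product 5 (Monitor): category_id=NULL, no match -> dropped
So 1 of 5 rows is dropped.

SQL:
SELECT a.name, b.name AS category
FROM products a
INNER JOIN categories b ON a.category_id = b.id

Result:
name     | category 
---------+----------
Keyboard | Outdoor  
Lamp     | Kitchen  
Tablet   | Furniture
Webcam   | Kitchen  
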